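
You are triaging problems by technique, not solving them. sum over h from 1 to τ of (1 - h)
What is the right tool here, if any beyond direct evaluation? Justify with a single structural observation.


Best approach: no special technique — nothing telescopes and nothing is geometric; polynomial terms in h sum term by term.


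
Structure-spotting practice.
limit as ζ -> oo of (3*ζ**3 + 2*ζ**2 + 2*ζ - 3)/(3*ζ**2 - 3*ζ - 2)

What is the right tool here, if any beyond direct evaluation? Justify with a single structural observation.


Verdict: dominant-term comparison — as ζ grows, only the highest-degree terms matter — compare leading terms and read the limit off. l'Hôpital's at-infinity variant applies to the expression viewed as a single quotient; the leading-term comparison is the direct route.


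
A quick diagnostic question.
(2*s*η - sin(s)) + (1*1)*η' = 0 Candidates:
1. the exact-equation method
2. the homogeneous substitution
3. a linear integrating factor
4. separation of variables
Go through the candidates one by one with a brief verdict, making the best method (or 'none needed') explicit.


Best approach: a linear integrating factor — first power of η, nonzero forcing: the integrating-factor recipe applies verbatim with p = 2*s.
- the exact-equation method — the mixed-partials test fails on this split — it is not an exact differential as presented.
- the homogeneous substitution: the ratio substitution does not collapse this equation.
- a linear integrating factor — a fit — the right tool for this form.
- separation of variables: no division isolates the independent variable from the unknown.


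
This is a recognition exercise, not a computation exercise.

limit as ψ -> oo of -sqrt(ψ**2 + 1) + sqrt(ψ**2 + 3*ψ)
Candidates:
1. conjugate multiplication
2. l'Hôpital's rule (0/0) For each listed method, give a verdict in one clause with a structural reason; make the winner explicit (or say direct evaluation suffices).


Technique: conjugate multiplication — the ∞ − ∞ radical form is the exact trigger for the conjugate maneuver.
- conjugate multiplication — a fit — the right tool for this form.
- l'Hôpital's rule (0/0) — the expression is a difference driving to ∞ − ∞, not a 0/0 quotient — there is no ratio for the rule to differentiate.


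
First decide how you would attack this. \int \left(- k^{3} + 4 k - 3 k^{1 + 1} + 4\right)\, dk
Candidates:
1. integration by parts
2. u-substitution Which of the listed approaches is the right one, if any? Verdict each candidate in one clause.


Technique: no special technique — every term is a constant multiple of a power of k; term-wise power-rule integration needs no preliminary transformation.
- integration by parts — parts would only shuffle a directly integrable integrand.
- u-substitution: no substitution does more than relabel what direct integration already handles.


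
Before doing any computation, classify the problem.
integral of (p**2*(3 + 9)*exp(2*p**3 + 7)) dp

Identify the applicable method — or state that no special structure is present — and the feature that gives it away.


Diagnosis: u-substitution — collected, the integrand has one factor that is, up to a constant, the derivative of an inner expression the rest depends on — substitute for that inner expression.


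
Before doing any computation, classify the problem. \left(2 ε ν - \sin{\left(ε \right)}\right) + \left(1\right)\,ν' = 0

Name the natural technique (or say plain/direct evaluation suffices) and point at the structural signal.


Method: a linear integrating factor — the equation is linear in ν with coefficient 2 ε; multiplying by the integrating factor exp(∫2 ε) makes the left side a perfect derivative.


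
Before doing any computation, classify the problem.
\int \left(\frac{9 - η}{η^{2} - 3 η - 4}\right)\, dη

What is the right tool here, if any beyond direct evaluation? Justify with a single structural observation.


Best approach: partial fractions — a proper rational integrand over the factorable η^{2} - 3 η - 4: partial fractions reduce it to elementary pieces.


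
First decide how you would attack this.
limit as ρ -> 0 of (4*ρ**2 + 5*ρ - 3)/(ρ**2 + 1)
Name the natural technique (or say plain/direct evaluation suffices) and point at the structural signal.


Method: no special technique — nothing blocks direct substitution at 0: plug in and finish.


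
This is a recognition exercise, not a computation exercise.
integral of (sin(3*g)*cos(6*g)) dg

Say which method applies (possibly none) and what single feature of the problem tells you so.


Best approach: a trigonometric identity — apply product-to-sum to sin(3*g)*cos(6*g): two clean single-angle terms replace one awkward product.


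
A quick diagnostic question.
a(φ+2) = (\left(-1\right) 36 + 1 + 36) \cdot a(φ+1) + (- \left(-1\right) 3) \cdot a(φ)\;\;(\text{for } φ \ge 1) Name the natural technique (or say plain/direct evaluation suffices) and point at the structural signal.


Technique: the characteristic-root method — the recurrence treats every index alike (constant coefficients, no forcing) — precisely the regime where r^φ trials close it.


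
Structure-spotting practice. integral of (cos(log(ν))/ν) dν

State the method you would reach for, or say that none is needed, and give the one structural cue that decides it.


Method: u-substitution — collected, the integrand has one factor that is, up to a constant, the derivative of an inner expression the rest depends on — substitute for that inner expression.


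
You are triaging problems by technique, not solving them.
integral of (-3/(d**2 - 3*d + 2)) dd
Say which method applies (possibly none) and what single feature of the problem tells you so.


Diagnosis: partial fractions — the bottom factors while the top stays lower-degree — split into simple fractions and integrate piece by piece.


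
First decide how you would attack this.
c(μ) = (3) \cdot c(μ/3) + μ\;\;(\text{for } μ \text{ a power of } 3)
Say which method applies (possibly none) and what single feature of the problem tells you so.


Method: the master substitution — treat m = log base 3 of μ as the new clock: one recursion step advances m by one while μ scales by 3.


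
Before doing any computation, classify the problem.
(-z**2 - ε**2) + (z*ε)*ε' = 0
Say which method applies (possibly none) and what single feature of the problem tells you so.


Technique: the homogeneous substitution — the slope's numerator and denominator have matching total degree, so it depends only on ε/z and the ratio substitution collapses it. A Bernoulli rewrite works here as the equation stands — the homogeneous substitution is the more immediate reading.


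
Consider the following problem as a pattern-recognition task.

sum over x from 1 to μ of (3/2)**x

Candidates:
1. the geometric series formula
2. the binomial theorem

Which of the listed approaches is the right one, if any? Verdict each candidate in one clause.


Best approach: the geometric series formula — each summand is the previous one scaled by 3/2; that constant multiplier is itself the geometric structure.
- the geometric series formula — yes, a natural case for it.
- the binomial theorem: the terms lack the binomial-coefficient-weighted complementary-power pattern of an expansion.


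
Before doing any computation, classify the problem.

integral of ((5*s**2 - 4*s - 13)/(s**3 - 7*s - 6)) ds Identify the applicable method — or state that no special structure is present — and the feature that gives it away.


Verdict: partial fractions — s**3 - 7*s - 6 splits into linear pieces, so the quotient is a sum of simple fractions — decompose before integrating.


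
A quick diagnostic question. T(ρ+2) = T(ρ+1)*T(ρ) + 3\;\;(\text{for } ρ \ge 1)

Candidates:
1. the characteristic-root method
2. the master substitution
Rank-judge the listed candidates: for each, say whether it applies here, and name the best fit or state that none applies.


Technique: no special technique — the new term depends nonlinearly on the old ones, which disqualifies every superposition-based technique.
- the characteristic-root method — the recursion is nonlinear in the sequence values, so no linear-modes ansatz applies.
- the master substitution: the recursion steps by a constant offset, so exponential reindexing is pointless.


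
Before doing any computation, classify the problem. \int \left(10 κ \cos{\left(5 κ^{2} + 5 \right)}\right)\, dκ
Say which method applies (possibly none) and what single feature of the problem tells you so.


Technique: u-substitution — spotting that 10 κ is a constant multiple of the derivative of 5 κ^{2} + 5 is the key observation — substitute u = 5 κ^{2} + 5 and the integral becomes one-dimensional in u.


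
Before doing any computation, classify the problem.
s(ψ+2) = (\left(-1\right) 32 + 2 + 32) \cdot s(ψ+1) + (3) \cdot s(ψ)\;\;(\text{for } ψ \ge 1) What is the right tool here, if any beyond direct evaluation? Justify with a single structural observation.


Verdict: the characteristic-root method — this is the constant-coefficient homogeneous case — the whole solution in ψ reduces to a polynomial's roots.


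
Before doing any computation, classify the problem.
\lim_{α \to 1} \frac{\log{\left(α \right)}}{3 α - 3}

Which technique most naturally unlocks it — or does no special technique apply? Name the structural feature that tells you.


Technique: l'Hôpital's rule (0/0) — plug in 1: top and bottom both hit zero, so differentiate each and retry. One could equally expand both pieces locally and compare leading terms; the rule does that in one stroke.


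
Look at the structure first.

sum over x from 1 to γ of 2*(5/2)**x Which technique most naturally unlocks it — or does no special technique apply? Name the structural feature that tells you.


Best approach: the geometric series formula — the ratio of consecutive terms is the constant 5/2, independent of the index — a geometric sum.


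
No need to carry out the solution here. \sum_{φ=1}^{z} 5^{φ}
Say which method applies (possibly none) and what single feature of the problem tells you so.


Best approach: the geometric series formula — consecutive terms stand in a fixed index-free ratio — the geometric sum formula closes it.


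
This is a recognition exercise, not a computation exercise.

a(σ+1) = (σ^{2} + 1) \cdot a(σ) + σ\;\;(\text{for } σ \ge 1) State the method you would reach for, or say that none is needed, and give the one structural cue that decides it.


Verdict: a summation factor — rescale the sequence by the product of the weights σ^{2} + 1 so far — the recurrence collapses to a plain running sum.


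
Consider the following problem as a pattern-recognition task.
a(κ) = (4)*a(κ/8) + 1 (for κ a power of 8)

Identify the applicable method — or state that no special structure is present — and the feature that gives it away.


Technique: the master substitution — a divide-and-conquer shape: argument κ/8, so change variables with κ = 8^m and solve the linear version.


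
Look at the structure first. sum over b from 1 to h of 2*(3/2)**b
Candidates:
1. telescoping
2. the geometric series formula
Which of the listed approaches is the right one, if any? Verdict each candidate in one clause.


Method: the geometric series formula — term-over-term division gives 3/2 every time — index-free ratio, geometric sum formula applies.
- telescoping — the terms as presented offer no neighboring cancellation — a telescoping rewrite may exist, but the displayed structure does not hand one over.
- the geometric series formula — applicable, and directly so.


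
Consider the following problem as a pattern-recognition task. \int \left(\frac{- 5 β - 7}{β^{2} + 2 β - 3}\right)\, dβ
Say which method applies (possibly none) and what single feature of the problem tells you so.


Method: partial fractions — the bottom factors while the top stays lower-degree — split into simple fractions and integrate piece by piece.


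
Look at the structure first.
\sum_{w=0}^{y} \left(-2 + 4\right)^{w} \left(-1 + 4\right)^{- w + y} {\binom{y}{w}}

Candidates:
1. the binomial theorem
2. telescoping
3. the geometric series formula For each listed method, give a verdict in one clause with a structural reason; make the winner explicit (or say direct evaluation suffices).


Best approach: the binomial theorem — binomial coefficients against complementary powers of (-2 + 4) and (-1 + 4): recognize the binomial expansion and resum.
- the binomial theorem — a fit — the right tool for this form.
- telescoping — as presented, consecutive terms share no shifted copy to cancel against — no rewrite is on display to change that.
- the geometric series formula: consecutive terms are not related by a fixed multiplier.


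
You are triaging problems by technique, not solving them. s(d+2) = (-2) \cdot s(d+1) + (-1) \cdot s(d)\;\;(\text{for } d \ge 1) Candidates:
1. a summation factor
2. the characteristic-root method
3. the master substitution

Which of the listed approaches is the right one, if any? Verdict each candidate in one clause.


Technique: the characteristic-root method — every coefficient is a fixed number and the forcing is zero — substitute r^d and read off the root equation.
- a summation factor — the recurrence reaches back more than one step, outside the first-order family a summation factor normalizes.
- the characteristic-root method: a fit — the right tool for this form.
- the master substitution: no fixed divisor shrinks the index between calls.


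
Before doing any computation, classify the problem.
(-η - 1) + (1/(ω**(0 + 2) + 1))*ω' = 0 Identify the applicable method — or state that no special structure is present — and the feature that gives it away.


Verdict: separation of variables — solved for the derivative, the right side splits multiplicatively into a function of each variable alone — divide and integrate each side. The cross-partial test also passes here (vacuously, each side single-variable); the potential-function route would work, separation is simply more immediate.


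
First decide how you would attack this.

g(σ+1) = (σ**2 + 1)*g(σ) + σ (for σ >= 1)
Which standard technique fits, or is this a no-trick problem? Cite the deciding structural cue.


Diagnosis: a summation factor — the coefficient σ**2 + 1 drifts with the index, so no fixed root exists; normalizing by the cumulative product telescopes it.


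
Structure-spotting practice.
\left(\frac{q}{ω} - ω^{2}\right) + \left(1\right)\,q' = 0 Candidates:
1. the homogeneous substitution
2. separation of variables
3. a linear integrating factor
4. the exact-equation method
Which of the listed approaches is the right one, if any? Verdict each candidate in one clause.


Best approach: a linear integrating factor — the unknown enters only to the first power against a nonzero forcing term — the integrating-factor template applies directly.
- the homogeneous substitution — the ratio substitution does not collapse this equation.
- separation of variables: no division isolates the independent variable from the unknown.
- a linear integrating factor — yes, a natural case for it.
- the exact-equation method — the cross partial derivatives disagree, so no single potential exists.


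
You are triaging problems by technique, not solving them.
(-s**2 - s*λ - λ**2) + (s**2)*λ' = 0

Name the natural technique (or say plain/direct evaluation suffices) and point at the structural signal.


Method: the homogeneous substitution — the slope's numerator and denominator share total degree; set v = λ/s and the equation drops to separable form.


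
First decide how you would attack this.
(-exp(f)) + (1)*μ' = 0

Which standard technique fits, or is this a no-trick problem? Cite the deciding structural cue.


Verdict: no special technique — the slope is a function of f alone, so integrate both sides directly.


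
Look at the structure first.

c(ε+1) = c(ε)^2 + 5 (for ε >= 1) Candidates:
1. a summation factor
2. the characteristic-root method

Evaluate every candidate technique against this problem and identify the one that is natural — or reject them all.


Best approach: no special technique — this one you iterate or analyze qualitatively: the nonlinearity defeats linear solution methods.
- a summation factor: no summation factor applies — the rule is not linear in the sequence values.
- the characteristic-root method: nonlinearity rules out exponential-mode superposition from the start.


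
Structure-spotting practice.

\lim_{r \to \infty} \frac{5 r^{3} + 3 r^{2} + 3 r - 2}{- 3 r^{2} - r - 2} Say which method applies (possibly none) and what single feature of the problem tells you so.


Verdict: dominant-term comparison — divide by the highest power of r present: lower-order terms vanish and the dominant ratio remains. Differentiating the expression as a single quotient would eventually settle it as well; matching dominant growth settles it immediately.


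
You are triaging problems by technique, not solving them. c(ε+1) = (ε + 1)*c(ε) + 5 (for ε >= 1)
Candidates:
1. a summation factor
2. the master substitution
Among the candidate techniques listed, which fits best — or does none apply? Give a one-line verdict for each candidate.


Diagnosis: a summation factor — rescale the sequence by the product of the weights ε + 1 so far — the recurrence collapses to a plain running sum.
- a summation factor — a fit — the right tool for this form.
- the master substitution — this is shift-type recursion, outside the divide-and-conquer template.


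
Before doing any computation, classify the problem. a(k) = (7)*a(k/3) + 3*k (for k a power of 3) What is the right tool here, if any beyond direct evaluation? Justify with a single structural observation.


Diagnosis: the master substitution — index division is the fingerprint: k/3 in the recursive call means substitute k = 3^m.


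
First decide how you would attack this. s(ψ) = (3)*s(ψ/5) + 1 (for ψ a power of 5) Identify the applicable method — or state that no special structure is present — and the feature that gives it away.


Verdict: the master substitution — a divide-and-conquer shape: argument ψ/5, so change variables with ψ = 5^m and solve the linear version.


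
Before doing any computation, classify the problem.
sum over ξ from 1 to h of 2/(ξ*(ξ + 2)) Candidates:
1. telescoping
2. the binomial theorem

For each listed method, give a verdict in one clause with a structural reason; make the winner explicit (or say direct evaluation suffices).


Diagnosis: telescoping — poles of 2/(ξ*(ξ + 2)) differ by an integer, the telltale of a telescoping partial-fraction sum.
- telescoping: applicable, and directly so.
- the binomial theorem: no binomial coefficients pair with matched powers.


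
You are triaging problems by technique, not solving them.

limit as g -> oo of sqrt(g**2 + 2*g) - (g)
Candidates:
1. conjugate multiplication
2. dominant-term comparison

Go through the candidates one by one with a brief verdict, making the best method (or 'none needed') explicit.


Verdict: conjugate multiplication — this difference gives up after one conjugate multiplication — the radical structure cancels against its conjugate.
- conjugate multiplication: applicable, and directly so.
- dominant-term comparison: no ranking of term growth rates resolves the limit here.


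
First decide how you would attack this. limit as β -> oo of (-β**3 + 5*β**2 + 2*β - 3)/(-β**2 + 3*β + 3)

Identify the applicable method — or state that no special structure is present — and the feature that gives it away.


Best approach: dominant-term comparison — as β grows, only the highest-degree terms matter — compare leading terms and read the limit off. Viewed as a single quotient this is an ∞/∞ form — an at-infinity application of l'Hôpital's rule would also resolve it; comparing leading growth reads the answer without differentiating.


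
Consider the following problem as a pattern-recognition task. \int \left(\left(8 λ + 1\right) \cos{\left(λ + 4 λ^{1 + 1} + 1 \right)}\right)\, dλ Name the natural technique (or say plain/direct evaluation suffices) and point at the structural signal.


Diagnosis: u-substitution — collected, the integrand has one factor that is, up to a constant, the derivative of an inner expression the rest depends on — substitute for that inner expression.


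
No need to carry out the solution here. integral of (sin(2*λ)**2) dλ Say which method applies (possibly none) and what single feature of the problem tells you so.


Method: a trigonometric identity — reduce sin(2*λ)**2 with the power-reduction formula and the integral becomes first-degree trigonometry.


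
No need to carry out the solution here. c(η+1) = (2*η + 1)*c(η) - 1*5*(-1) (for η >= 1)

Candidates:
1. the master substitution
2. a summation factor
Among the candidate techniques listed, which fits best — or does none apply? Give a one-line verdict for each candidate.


Best approach: a summation factor — with the index-dependent coefficient 2*η + 1, dividing by the cumulative product turns the left side into a pure difference.
- the master substitution: with no divided-index recursive call, reindexing by powers of a base buys nothing.
- a summation factor: yes — fits the structure here.


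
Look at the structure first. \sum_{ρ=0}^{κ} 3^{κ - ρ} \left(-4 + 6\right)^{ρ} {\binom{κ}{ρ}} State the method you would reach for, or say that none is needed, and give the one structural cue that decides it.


Technique: the binomial theorem — terms weighting {\binom{κ}{ρ}} against matched powers of (-4 + 6) and 3 reassemble into ((-4 + 6) + 3)^κ by the binomial theorem.


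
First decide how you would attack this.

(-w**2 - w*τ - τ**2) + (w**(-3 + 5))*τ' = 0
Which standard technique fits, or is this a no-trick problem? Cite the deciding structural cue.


Diagnosis: the homogeneous substitution — scaling w and τ together leaves the slope fixed — it depends only on τ/w, so substitute the ratio.


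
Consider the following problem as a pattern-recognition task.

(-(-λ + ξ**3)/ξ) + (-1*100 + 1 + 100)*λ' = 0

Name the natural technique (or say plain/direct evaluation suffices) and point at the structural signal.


Technique: a linear integrating factor — linear in the unknown with genuine forcing: multiply through by the exponential of the integrated coefficient and the left side closes into one derivative.


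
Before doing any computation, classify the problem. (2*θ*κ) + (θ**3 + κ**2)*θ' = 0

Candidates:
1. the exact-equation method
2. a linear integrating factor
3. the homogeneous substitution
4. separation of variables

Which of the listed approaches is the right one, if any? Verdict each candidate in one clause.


Technique: the exact-equation method — check exactness first: here it holds (2*θ*κ, θ**3 + κ**2 have matching cross partials), so no integrating factor is needed.
- the exact-equation method: a fit — the right tool for this form.
- a linear integrating factor: a nonlinear term in the unknown puts this outside the integrating-factor template.
- the homogeneous substitution — solved for the derivative, the right side changes under joint scaling of the two variables.
- separation of variables: no division isolates the independent variable from the unknown.


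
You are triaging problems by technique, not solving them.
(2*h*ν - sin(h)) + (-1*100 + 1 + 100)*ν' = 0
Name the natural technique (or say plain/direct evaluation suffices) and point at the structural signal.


Best approach: a linear integrating factor — the equation is linear in ν with coefficient 2*h; multiplying by the integrating factor exp(∫2*h) makes the left side a perfect derivative.


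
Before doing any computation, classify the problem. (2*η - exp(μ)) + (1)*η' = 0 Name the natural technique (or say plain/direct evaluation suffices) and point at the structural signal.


Best approach: a linear integrating factor — linear in the unknown with genuine forcing: multiply through by the exponential of the integrated coefficient and the left side closes into one derivative.


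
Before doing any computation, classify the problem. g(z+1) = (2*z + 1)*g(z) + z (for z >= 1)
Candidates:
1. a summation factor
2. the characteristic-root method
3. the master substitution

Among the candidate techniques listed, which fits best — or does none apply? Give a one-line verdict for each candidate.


Technique: a summation factor — the coefficient 2*z + 1 drifts with the index, so no fixed root exists; normalizing by the cumulative product telescopes it.
- a summation factor — a fit — the right tool for this form.
- the characteristic-root method — the coefficients change with the index, which the root method cannot absorb.
- the master substitution: with no divided-index recursive call, reindexing by powers of a base buys nothing.


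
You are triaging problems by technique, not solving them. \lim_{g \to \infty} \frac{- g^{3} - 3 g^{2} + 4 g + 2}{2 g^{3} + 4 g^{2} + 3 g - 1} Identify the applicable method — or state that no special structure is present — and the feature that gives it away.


Best approach: dominant-term comparison — at large g only the top-degree terms survive; compare the leading terms and the limit falls out. l'Hôpital's at-infinity variant applies to the expression viewed as a single quotient; the leading-term comparison is the direct route.


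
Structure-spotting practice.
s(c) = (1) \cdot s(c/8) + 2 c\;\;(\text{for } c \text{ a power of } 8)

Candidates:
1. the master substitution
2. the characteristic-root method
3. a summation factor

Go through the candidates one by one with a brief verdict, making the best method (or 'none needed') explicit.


Diagnosis: the master substitution — the argument contracts 8-fold per step: reindex c exponentially and solve the linear recurrence in the new index.
- the master substitution — yes — fits the structure here.
- the characteristic-root method — a divided-index call is not the fixed-shift linear shape that characteristic roots solve.
- a summation factor — a divided-index call is outside the fixed-shift first-order family a summation factor normalizes.


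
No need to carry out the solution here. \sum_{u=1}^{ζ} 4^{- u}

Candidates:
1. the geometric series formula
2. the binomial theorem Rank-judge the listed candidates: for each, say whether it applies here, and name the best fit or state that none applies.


Method: the geometric series formula — consecutive terms stand in a fixed index-free ratio — the geometric sum formula closes it.
- the geometric series formula: yes, a natural case for it.
- the binomial theorem — no binomial coefficients pair up with complementary powers here.


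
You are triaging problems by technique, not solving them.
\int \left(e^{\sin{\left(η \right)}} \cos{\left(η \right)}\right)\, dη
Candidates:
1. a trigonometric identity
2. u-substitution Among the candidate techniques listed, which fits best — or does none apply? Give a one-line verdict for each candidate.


Verdict: u-substitution — collected, the integrand has one factor that is, up to a constant, the derivative of an inner expression the rest depends on — substitute for that inner expression.
- a trigonometric identity — no even trigonometric power and no product of distinct frequencies to rewrite.
- u-substitution — applicable, and directly so.


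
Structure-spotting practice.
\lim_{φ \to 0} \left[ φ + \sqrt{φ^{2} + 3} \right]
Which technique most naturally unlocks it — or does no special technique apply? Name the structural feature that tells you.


Method: no special technique — no vanishing denominator and no indeterminate clash at the point — evaluation is immediate.


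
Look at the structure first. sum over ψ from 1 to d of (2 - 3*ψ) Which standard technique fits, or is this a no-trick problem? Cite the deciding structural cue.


Verdict: no special technique — no cancellation, no constant ratio, no binomial weights — just polynomial terms summed directly.


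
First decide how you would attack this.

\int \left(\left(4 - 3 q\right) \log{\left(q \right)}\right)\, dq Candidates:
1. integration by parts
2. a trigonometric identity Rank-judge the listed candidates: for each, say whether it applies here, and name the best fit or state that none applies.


Technique: integration by parts — choose u = \log{\left(q \right)}: one derivative turns the logarithm algebraic, and the remaining factor 4 - 3 q integrates term by term under the power rule.
- integration by parts: yes — fits the structure here.
- a trigonometric identity — there is no trigonometric structure at all — the integrand carries no sine or cosine to rewrite.


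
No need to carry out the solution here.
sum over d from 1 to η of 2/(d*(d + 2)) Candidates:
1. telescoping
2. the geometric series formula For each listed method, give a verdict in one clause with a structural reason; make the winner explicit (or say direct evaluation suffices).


Diagnosis: telescoping — 2/(d*(d + 2)) is a collapsed telescope: expand it into simple fractions to see the cancellation.
- telescoping: applicable, and directly so.
- the geometric series formula — there is no constant term-to-term ratio.


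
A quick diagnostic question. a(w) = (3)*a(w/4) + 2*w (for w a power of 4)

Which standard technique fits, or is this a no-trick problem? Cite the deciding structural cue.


Diagnosis: the master substitution — treat m = log base 4 of w as the new clock: one recursion step advances m by one while w scales by 4.


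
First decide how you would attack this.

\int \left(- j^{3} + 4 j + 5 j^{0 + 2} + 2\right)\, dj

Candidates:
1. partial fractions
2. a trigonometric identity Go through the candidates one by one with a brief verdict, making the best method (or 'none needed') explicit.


Technique: no special technique — the integrand is a sum of constant multiples of powers of j — integrate term by term.
- partial fractions — there is no rational-function structure to decompose.
- a trigonometric identity: with no trigonometric functions present, identity rewriting has no target.


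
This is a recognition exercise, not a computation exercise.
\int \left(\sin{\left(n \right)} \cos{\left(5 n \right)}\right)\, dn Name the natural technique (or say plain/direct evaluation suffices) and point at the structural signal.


Method: a trigonometric identity — split \sin{\left(n \right)} \cos{\left(5 n \right)} with the angle-addition identities: the resulting sum integrates term by term.


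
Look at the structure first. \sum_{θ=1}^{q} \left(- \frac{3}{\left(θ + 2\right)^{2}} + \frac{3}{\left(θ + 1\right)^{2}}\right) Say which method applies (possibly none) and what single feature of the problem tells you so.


Technique: telescoping — the summand is built as \frac{3}{\left(θ + 1\right)^{2}} minus its own successor — adjacent terms annihilate down the line.


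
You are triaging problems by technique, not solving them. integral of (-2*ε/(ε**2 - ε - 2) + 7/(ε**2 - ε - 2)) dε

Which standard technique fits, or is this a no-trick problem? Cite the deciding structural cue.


Verdict: partial fractions — once ε**2 - ε - 2 is factored, each root contributes a simple-fraction term; integrate them one at a time.


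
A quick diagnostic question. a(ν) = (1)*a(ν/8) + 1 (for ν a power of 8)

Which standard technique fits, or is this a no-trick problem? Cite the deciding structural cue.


Technique: the master substitution — the argument ν/8 divides the index by 8; the standard ν = 8^m substitution converts it to a constant-shift recurrence.


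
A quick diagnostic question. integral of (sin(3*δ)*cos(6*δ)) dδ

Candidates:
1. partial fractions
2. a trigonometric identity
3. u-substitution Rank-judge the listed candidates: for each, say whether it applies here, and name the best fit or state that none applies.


Technique: a trigonometric identity — the product sin(3*δ)*cos(6*δ) converts to a sum of single-frequency sinusoids via the product-to-sum identity.
- partial fractions — there is no rational-function structure to decompose.
- a trigonometric identity: a fit — the right tool for this form.
- u-substitution — no subexpression of the integrand serves as a whole-integral substitution inner — individual terms may offer their own, but none carries its derivative as a factor of the full integrand; a working change of variable would have to be constructed from outside the expression.


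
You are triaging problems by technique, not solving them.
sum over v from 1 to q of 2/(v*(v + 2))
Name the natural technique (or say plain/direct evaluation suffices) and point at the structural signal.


Best approach: telescoping — split 2/(v*(v + 2)) by partial fractions and the pieces are one function at shifted arguments — interior terms cancel.


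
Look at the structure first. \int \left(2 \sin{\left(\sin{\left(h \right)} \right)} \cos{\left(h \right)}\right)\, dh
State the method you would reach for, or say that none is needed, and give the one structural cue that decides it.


Verdict: u-substitution — collected, the integrand has one factor that is, up to a constant, the derivative of an inner expression the rest depends on — substitute for that inner expression.


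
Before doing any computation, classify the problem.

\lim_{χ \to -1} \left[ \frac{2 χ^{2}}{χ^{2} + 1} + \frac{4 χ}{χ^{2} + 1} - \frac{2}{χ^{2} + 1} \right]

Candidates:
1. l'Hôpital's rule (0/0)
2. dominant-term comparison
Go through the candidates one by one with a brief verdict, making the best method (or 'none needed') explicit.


Technique: no special technique — no zero denominators, no indeterminate clash at -1 — substitute and read off the value.
- l'Hôpital's rule (0/0) — substituting the point produces a determinate value, not a 0 over 0 clash.
- dominant-term comparison — this is not a rational comparison of growth rates at infinity.


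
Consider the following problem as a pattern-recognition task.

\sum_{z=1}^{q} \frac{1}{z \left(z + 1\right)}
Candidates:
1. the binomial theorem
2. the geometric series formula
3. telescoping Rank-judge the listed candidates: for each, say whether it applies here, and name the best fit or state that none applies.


Verdict: telescoping — \frac{1}{z \left(z + 1\right)} is a collapsed telescope: expand it into simple fractions to see the cancellation.
- the binomial theorem: there is no sum-raised-to-a-power identity hiding in these terms.
- the geometric series formula — there is no constant term-to-term ratio.
- telescoping — yes, a natural case for it.


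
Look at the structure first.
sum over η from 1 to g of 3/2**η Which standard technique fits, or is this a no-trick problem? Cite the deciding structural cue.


Verdict: the geometric series formula — consecutive terms stand in a fixed index-free ratio — the geometric sum formula closes it.


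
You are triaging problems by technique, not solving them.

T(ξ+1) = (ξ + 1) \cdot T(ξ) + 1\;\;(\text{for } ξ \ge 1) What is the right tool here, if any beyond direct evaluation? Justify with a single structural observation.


Verdict: a summation factor — first-order, linear, moving coefficient ξ + 1: the discrete analogue of an integrating factor handles it.


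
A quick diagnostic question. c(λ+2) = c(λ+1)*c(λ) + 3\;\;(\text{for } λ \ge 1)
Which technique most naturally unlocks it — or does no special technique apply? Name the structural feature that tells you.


Technique: no special technique — the unknown sequence enters the update nonlinearly, so no linear method fits the recurrence as written — direct iteration remains.


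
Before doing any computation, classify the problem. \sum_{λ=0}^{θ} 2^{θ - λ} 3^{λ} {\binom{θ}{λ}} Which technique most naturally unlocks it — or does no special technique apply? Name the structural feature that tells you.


Verdict: the binomial theorem — {\binom{θ}{λ}} weighting matched powers of 3 and 2 is the expanded form of (3 + 2)^θ — fold it back up.


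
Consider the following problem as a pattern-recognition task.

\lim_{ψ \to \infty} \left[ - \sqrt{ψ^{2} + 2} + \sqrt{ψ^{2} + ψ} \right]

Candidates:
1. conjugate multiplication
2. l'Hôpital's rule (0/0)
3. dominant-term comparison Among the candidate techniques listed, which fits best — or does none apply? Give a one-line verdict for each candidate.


Best approach: conjugate multiplication — an infinity-minus-infinity difference with a surviving radical — multiply by the conjugate to cancel the divergence.
- conjugate multiplication: yes — fits the structure here.
- l'Hôpital's rule (0/0) — substitution produces ∞ − ∞ rather than a vanishing quotient; the rule needs a 0/0 ratio to act on.
- dominant-term comparison — no dominant-degree comparison decides it.


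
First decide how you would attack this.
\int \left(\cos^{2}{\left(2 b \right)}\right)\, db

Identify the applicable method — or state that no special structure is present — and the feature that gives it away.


Method: a trigonometric identity — the exponent on \cos^{2}{\left(2 b \right)} is even — the power-reduction identity is the standard preprocessing step.


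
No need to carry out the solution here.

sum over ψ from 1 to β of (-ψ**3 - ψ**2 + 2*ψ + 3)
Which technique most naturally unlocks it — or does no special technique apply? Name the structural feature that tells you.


Technique: no special technique — no ratio, no shift structure, no binomial pattern: sum the constant-multiple powers of ψ with known formulas.


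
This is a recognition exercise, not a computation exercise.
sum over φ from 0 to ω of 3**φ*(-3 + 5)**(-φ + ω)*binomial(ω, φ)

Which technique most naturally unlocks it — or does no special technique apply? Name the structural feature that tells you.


Method: the binomial theorem — the binomial coefficients weight matched powers of 3 and (-3 + 5), which is exactly the expansion of a binomial power.


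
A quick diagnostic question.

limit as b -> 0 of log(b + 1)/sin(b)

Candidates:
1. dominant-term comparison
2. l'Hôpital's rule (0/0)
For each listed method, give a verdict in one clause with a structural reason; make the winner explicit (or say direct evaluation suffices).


Technique: l'Hôpital's rule (0/0) — the 0/0 form at 0 is the signature situation for l'Hôpital's rule. The standard small-argument limits would also carry it; the rule is the systematic route.
- dominant-term comparison — no ranking of term growth rates resolves the limit here.
- l'Hôpital's rule (0/0): applicable, and directly so.


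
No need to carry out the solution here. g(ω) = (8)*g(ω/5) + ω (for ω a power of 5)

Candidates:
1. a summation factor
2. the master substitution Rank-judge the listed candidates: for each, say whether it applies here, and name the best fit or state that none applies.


Method: the master substitution — a divide-and-conquer shape: argument ω/5, so change variables with ω = 5^m and solve the linear version.
- a summation factor — a divided-index call is outside the fixed-shift first-order family a summation factor normalizes.
- the master substitution — yes, a natural case for it.


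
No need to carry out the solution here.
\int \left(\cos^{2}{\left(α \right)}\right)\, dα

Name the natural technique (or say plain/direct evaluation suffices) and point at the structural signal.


Technique: a trigonometric identity — the even exponent on \cos^{2}{\left(α \right)} signals one move: rewrite via cos of the doubled angle.
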